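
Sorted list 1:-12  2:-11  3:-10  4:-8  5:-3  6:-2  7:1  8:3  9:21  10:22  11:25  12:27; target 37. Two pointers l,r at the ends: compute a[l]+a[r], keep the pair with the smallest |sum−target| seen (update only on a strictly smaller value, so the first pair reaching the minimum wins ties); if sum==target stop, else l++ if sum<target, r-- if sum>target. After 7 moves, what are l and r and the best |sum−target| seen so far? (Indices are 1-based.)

l=8, r=12, best |Δ|=9

[1,12] -12+27=15 d=22 * → l++
[2,12] -11+27=16 d=21 * → l++
[3,12] -10+27=17 d=20 * → l++
[4,12] -8+27=19 d=18 * → l++
[5,12] -3+27=24 d=13 * → l++
[6,12] -2+27=25 d=12 * → l++
[7,12] 1+27=28 d=9 * → l++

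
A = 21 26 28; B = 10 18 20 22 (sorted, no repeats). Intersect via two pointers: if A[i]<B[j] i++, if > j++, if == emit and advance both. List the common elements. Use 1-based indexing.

intersection = []

[i=1,j=1] 21>10 → j++
[i=1,j=2] 21>18 → j++
[i=1,j=3] 21>20 → j++
[i=1,j=4] 21<22 → i++
[i=2,j=4] 26>22 → j++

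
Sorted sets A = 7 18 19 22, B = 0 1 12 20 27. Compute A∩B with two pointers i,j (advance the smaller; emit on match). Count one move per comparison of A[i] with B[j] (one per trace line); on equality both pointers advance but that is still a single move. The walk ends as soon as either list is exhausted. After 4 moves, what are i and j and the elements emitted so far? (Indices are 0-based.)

i=1, j=3, emitted=[]

[i=0,j=0] 7>0 → j++
[i=0,j=1] 7>1 → j++
[i=0,j=2] 7<12 → i++
[i=1,j=2] 18>12 → j++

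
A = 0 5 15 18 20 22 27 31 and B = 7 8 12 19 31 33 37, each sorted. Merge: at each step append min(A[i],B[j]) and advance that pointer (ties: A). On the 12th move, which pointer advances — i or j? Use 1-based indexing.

i

[i=1,j=1] A[i]=0<=B[j]=7 take 0 → i++
[i=2,j=1] A[i]=5<=B[j]=7 take 5 → i++
[i=3,j=1] A[i]=15>B[j]=7 take 7 → j++
[i=3,j=2] A[i]=15>B[j]=8 take 8 → j++
[i=3,j=3] A[i]=15>B[j]=12 take 12 → j++
[i=3,j=4] A[i]=15<=B[j]=19 take 15 → i++
[i=4,j=4] A[i]=18<=B[j]=19 take 18 → i++
[i=5,j=4] A[i]=20>B[j]=19 take 19 → j++
[i=5,j=5] A[i]=20<=B[j]=31 take 20 → i++
[i=6,j=5] A[i]=22<=B[j]=31 take 22 → i++
[i=7,j=5] A[i]=27<=B[j]=31 take 27 → i++
[i=8,j=5] A[i]=31<=B[j]=31 take 31 → i++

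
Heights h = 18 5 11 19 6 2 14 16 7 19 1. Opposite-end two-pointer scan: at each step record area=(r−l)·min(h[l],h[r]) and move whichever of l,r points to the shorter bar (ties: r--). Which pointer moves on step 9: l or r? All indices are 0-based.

l=0 r=10: min(18,1)*10=10 best=10 *, r--
l=0 r=9: min(18,19)*9=162 best=162 *, l++
l=1 r=9: min(5,19)*8=40 best=162, l++
l=2 r=9: min(11,19)*7=77 best=162, l++
l=3 r=9: min(19,19)*6=114 best=162, r--
l=3 r=8: min(19,7)*5=35 best=162, r--
l=3 r=7: min(19,16)*4=64 best=162, r--
l=3 r=6: min(19,14)*3=42 best=162, r--
l=3 r=5: min(19,2)*2=4 best=162, r--

r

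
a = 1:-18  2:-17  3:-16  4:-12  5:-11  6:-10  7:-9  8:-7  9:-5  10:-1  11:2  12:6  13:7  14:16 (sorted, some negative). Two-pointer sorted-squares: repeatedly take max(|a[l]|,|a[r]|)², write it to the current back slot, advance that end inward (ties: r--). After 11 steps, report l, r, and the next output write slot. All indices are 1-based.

l=1 r=14: |-18|>|16| out[14]=324, l++
l=2 r=14: |-17|>|16| out[13]=289, l++
l=3 r=14: |-16|<=|16| out[12]=256, r--
l=3 r=13: |-16|>|7| out[11]=256, l++
l=4 r=13: |-12|>|7| out[10]=144, l++
l=5 r=13: |-11|>|7| out[9]=121, l++
l=6 r=13: |-10|>|7| out[8]=100, l++
l=7 r=13: |-9|>|7| out[7]=81, l++
l=8 r=13: |-7|<=|7| out[6]=49, r--
l=8 r=12: |-7|>|6| out[5]=49, l++
l=9 r=12: |-5|<=|6| out[4]=36, r--

l=9, r=11, next write slot=3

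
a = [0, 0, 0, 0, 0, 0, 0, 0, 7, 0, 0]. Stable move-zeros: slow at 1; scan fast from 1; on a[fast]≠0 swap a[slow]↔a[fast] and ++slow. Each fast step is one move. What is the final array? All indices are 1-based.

slow=1 fast=1: a[fast]=0, fast++
slow=1 fast=2: a[fast]=0, fast++
slow=1 fast=3: a[fast]=0, fast++
slow=1 fast=4: a[fast]=0, fast++
slow=1 fast=5: a[fast]=0, fast++
slow=1 fast=6: a[fast]=0, fast++
slow=1 fast=7: a[fast]=0, fast++
slow=1 fast=8: a[fast]=0, fast++
slow=1 fast=9: a[fast]=7≠0 swap→a[1]=7, slow++,fast++
slow=2 fast=10: a[fast]=0, fast++
slow=2 fast=11: a[fast]=0, fast++

[7, 0, 0, 0, 0, 0, 0, 0, 0, 0, 0]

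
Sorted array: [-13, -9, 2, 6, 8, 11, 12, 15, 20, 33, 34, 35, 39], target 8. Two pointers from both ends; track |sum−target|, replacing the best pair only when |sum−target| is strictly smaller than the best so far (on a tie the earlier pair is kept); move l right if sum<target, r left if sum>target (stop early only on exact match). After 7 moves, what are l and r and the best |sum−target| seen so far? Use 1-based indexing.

l=3, r=8, best |Δ|=1

l=1 r=13: -13+39=26 d=18 *, r--
l=1 r=12: -13+35=22 d=14 *, r--
l=1 r=11: -13+34=21 d=13 *, r--
l=1 r=10: -13+33=20 d=12 *, r--
l=1 r=9: -13+20=7 d=1 *, l++
l=2 r=9: -9+20=11 d=3, r--
l=2 r=8: -9+15=6 d=2, l++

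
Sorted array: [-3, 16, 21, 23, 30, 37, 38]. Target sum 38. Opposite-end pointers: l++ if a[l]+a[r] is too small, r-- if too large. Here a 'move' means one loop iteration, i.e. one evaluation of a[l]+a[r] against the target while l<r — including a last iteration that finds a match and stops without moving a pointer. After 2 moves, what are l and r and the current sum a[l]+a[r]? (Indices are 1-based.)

l=1 r=7: -3+38=35 <38, l++
l=2 r=7: 16+38=54 >38, r--

l=2, r=6, sum=53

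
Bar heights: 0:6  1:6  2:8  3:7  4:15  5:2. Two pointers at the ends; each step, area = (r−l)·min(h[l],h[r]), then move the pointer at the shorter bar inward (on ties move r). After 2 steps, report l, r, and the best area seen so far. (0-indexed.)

l=1, r=4, best area=24

l=0 r=5: min(6,2)*5=10 best=10 *, r--
l=0 r=4: min(6,15)*4=24 best=24 *, l++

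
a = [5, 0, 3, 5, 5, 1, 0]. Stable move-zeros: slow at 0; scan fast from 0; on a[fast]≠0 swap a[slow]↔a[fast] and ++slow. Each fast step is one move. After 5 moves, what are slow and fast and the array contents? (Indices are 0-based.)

slow=0 fast=0: a[fast]=5≠0 swap→a[0]=5, slow++,fast++
slow=1 fast=1: a[fast]=0, fast++
slow=1 fast=2: a[fast]=3≠0 swap→a[1]=3, slow++,fast++
slow=2 fast=3: a[fast]=5≠0 swap→a[2]=5, slow++,fast++
slow=3 fast=4: a[fast]=5≠0 swap→a[3]=5, slow++,fast++

slow=4, fast=5, a=[5, 3, 5, 5, 0, 1, 0]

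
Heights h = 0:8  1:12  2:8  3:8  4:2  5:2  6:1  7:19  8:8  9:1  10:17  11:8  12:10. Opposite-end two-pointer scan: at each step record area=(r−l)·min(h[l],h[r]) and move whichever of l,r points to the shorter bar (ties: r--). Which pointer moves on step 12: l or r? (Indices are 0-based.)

[0,12] min(8,10)*12=96 best=96 * → l++
[1,12] min(12,10)*11=110 best=110 * → r--
[1,11] min(12,8)*10=80 best=110 → r--
[1,10] min(12,17)*9=108 best=110 → l++
[2,10] min(8,17)*8=64 best=110 → l++
[3,10] min(8,17)*7=56 best=110 → l++
[4,10] min(2,17)*6=12 best=110 → l++
[5,10] min(2,17)*5=10 best=110 → l++
[6,10] min(1,17)*4=4 best=110 → l++
[7,10] min(19,17)*3=51 best=110 → r--
[7,9] min(19,1)*2=2 best=110 → r--
[7,8] min(19,8)*1=8 best=110 → r--

r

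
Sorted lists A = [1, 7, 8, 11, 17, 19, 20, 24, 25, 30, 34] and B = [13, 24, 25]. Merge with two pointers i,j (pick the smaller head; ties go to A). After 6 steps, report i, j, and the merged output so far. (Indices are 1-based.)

i=6, j=2, merged so far=[1, 7, 8, 11, 13, 17]

[i=1,j=1] A[i]=1<=B[j]=13 take 1 → i++
[i=2,j=1] A[i]=7<=B[j]=13 take 7 → i++
[i=3,j=1] A[i]=8<=B[j]=13 take 8 → i++
[i=4,j=1] A[i]=11<=B[j]=13 take 11 → i++
[i=5,j=1] A[i]=17>B[j]=13 take 13 → j++
[i=5,j=2] A[i]=17<=B[j]=24 take 17 → i++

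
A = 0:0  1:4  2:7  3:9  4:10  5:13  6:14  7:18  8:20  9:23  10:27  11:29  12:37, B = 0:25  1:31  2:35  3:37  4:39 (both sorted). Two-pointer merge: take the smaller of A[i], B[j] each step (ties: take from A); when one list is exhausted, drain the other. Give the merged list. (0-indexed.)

[0, 4, 7, 9, 10, 13, 14, 18, 20, 23, 25, 27, 29, 31, 35, 37, 37, 39]

i=0 j=0: A[i]=0<=B[j]=25 take 0, i++
i=1 j=0: A[i]=4<=B[j]=25 take 4, i++
i=2 j=0: A[i]=7<=B[j]=25 take 7, i++
i=3 j=0: A[i]=9<=B[j]=25 take 9, i++
i=4 j=0: A[i]=10<=B[j]=25 take 10, i++
i=5 j=0: A[i]=13<=B[j]=25 take 13, i++
i=6 j=0: A[i]=14<=B[j]=25 take 14, i++
i=7 j=0: A[i]=18<=B[j]=25 take 18, i++
i=8 j=0: A[i]=20<=B[j]=25 take 20, i++
i=9 j=0: A[i]=23<=B[j]=25 take 23, i++
i=10 j=0: A[i]=27>B[j]=25 take 25, j++
i=10 j=1: A[i]=27<=B[j]=31 take 27, i++
i=11 j=1: A[i]=29<=B[j]=31 take 29, i++
i=12 j=1: A[i]=37>B[j]=31 take 31, j++
i=12 j=2: A[i]=37>B[j]=35 take 35, j++
i=12 j=3: A[i]=37<=B[j]=37 take 37, i++
i=13 j=3: A done, take B[j]=37, j++
i=13 j=4: A done, take B[j]=39, j++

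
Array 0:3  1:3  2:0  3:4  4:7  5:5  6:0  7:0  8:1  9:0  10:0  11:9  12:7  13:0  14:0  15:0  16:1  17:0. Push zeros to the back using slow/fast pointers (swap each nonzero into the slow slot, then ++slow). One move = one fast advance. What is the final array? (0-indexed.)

slow=0 fast=0: a[fast]=3≠0 swap→a[0]=3, slow++,fast++
slow=1 fast=1: a[fast]=3≠0 swap→a[1]=3, slow++,fast++
slow=2 fast=2: a[fast]=0, fast++
slow=2 fast=3: a[fast]=4≠0 swap→a[2]=4, slow++,fast++
slow=3 fast=4: a[fast]=7≠0 swap→a[3]=7, slow++,fast++
slow=4 fast=5: a[fast]=5≠0 swap→a[4]=5, slow++,fast++
slow=5 fast=6: a[fast]=0, fast++
slow=5 fast=7: a[fast]=0, fast++
slow=5 fast=8: a[fast]=1≠0 swap→a[5]=1, slow++,fast++
slow=6 fast=9: a[fast]=0, fast++
slow=6 fast=10: a[fast]=0, fast++
slow=6 fast=11: a[fast]=9≠0 swap→a[6]=9, slow++,fast++
slow=7 fast=12: a[fast]=7≠0 swap→a[7]=7, slow++,fast++
slow=8 fast=13: a[fast]=0, fast++
slow=8 fast=14: a[fast]=0, fast++
slow=8 fast=15: a[fast]=0, fast++
slow=8 fast=16: a[fast]=1≠0 swap→a[8]=1, slow++,fast++
slow=9 fast=17: a[fast]=0, fast++

[3, 3, 4, 7, 5, 1, 9, 7, 1, 0, 0, 0, 0, 0, 0, 0, 0, 0]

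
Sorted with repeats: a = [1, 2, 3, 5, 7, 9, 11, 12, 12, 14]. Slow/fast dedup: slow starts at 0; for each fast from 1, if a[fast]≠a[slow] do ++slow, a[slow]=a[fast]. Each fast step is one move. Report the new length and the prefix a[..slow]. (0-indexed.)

length 9; prefix = [1, 2, 3, 5, 7, 9, 11, 12, 14]

slow=0 fast=1: a[fast]=2≠a[slow]=1 write a[1]=2, slow++,fast++
slow=1 fast=2: a[fast]=3≠a[slow]=2 write a[2]=3, slow++,fast++
slow=2 fast=3: a[fast]=5≠a[slow]=3 write a[3]=5, slow++,fast++
slow=3 fast=4: a[fast]=7≠a[slow]=5 write a[4]=7, slow++,fast++
slow=4 fast=5: a[fast]=9≠a[slow]=7 write a[5]=9, slow++,fast++
slow=5 fast=6: a[fast]=11≠a[slow]=9 write a[6]=11, slow++,fast++
slow=6 fast=7: a[fast]=12≠a[slow]=11 write a[7]=12, slow++,fast++
slow=7 fast=8: a[fast]=12=a[slow] dup, fast++
slow=7 fast=9: a[fast]=14≠a[slow]=12 write a[8]=14, slow++,fast++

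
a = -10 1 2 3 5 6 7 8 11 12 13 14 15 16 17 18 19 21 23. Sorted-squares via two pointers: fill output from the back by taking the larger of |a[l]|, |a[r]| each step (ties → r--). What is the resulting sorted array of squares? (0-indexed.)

[0,18] |-10|<=|23| out[18]=529 → r--
[0,17] |-10|<=|21| out[17]=441 → r--
[0,16] |-10|<=|19| out[16]=361 → r--
[0,15] |-10|<=|18| out[15]=324 → r--
[0,14] |-10|<=|17| out[14]=289 → r--
[0,13] |-10|<=|16| out[13]=256 → r--
[0,12] |-10|<=|15| out[12]=225 → r--
[0,11] |-10|<=|14| out[11]=196 → r--
[0,10] |-10|<=|13| out[10]=169 → r--
[0,9] |-10|<=|12| out[9]=144 → r--
[0,8] |-10|<=|11| out[8]=121 → r--
[0,7] |-10|>|8| out[7]=100 → l++
[1,7] |1|<=|8| out[6]=64 → r--
[1,6] |1|<=|7| out[5]=49 → r--
[1,5] |1|<=|6| out[4]=36 → r--
[1,4] |1|<=|5| out[3]=25 → r--
[1,3] |1|<=|3| out[2]=9 → r--
[1,2] |1|<=|2| out[1]=4 → r--
[1,1] |1|<=|1| out[0]=1 → r--

[1, 4, 9, 25, 36, 49, 64, 100, 121, 144, 169, 196, 225, 256, 289, 324, 361, 441, 529]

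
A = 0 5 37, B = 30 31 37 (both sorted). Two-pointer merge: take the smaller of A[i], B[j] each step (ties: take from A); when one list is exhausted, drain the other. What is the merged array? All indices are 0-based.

[i=0,j=0] A[i]=0<=B[j]=30 take 0 → i++
[i=1,j=0] A[i]=5<=B[j]=30 take 5 → i++
[i=2,j=0] A[i]=37>B[j]=30 take 30 → j++
[i=2,j=1] A[i]=37>B[j]=31 take 31 → j++
[i=2,j=2] A[i]=37<=B[j]=37 take 37 → i++
[i=3,j=2] A done, take B[j]=37 → j++

[0, 5, 30, 31, 37, 37]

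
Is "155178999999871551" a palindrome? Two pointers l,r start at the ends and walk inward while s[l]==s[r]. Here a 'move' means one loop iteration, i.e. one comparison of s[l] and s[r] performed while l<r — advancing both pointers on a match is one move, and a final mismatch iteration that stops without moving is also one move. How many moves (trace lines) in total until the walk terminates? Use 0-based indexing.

9 moves

[0,17] '1'=='1' → l++,r--
[1,16] '5'=='5' → l++,r--
[2,15] '5'=='5' → l++,r--
[3,14] '1'=='1' → l++,r--
[4,13] '7'=='7' → l++,r--
[5,12] '8'=='8' → l++,r--
[6,11] '9'=='9' → l++,r--
[7,10] '9'=='9' → l++,r--
[8,9] '9'=='9' → l++,r--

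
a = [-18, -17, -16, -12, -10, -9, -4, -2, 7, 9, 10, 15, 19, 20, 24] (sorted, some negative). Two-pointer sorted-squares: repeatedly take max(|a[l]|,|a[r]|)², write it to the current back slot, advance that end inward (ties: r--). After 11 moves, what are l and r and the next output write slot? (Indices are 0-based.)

[0,14] |-18|<=|24| out[14]=576 → r--
[0,13] |-18|<=|20| out[13]=400 → r--
[0,12] |-18|<=|19| out[12]=361 → r--
[0,11] |-18|>|15| out[11]=324 → l++
[1,11] |-17|>|15| out[10]=289 → l++
[2,11] |-16|>|15| out[9]=256 → l++
[3,11] |-12|<=|15| out[8]=225 → r--
[3,10] |-12|>|10| out[7]=144 → l++
[4,10] |-10|<=|10| out[6]=100 → r--
[4,9] |-10|>|9| out[5]=100 → l++
[5,9] |-9|<=|9| out[4]=81 → r--

l=5, r=8, next write slot=3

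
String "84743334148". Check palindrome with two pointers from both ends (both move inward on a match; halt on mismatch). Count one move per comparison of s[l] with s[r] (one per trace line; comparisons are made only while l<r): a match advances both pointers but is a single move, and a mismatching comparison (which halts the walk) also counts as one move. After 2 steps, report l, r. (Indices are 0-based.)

l=0 r=10: '8'=='8', l++,r--
l=1 r=9: '4'=='4', l++,r--

l=2, r=8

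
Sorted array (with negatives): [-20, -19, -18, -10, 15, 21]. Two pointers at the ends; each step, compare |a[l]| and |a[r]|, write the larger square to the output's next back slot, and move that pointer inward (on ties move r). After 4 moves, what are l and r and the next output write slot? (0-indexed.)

l=3, r=4, next write slot=1

l=0 r=5: |-20|<=|21| out[5]=441, r--
l=0 r=4: |-20|>|15| out[4]=400, l++
l=1 r=4: |-19|>|15| out[3]=361, l++
l=2 r=4: |-18|>|15| out[2]=324, l++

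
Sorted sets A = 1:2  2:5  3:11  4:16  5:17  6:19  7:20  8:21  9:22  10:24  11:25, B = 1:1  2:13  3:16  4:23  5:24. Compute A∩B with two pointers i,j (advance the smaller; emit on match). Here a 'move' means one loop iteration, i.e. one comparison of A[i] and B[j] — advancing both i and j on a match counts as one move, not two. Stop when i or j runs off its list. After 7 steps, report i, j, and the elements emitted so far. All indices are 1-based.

i=6, j=4, emitted=[16]

i=1 j=1: 2>1, j++
i=1 j=2: 2<13, i++
i=2 j=2: 5<13, i++
i=3 j=2: 11<13, i++
i=4 j=2: 16>13, j++
i=4 j=3: 16==16 emit, i++,j++
i=5 j=4: 17<23, i++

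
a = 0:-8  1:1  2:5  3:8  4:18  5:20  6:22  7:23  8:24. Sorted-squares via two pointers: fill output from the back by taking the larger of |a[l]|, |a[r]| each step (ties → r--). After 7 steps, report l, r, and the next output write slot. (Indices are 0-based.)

l=0 r=8: |-8|<=|24| out[8]=576, r--
l=0 r=7: |-8|<=|23| out[7]=529, r--
l=0 r=6: |-8|<=|22| out[6]=484, r--
l=0 r=5: |-8|<=|20| out[5]=400, r--
l=0 r=4: |-8|<=|18| out[4]=324, r--
l=0 r=3: |-8|<=|8| out[3]=64, r--
l=0 r=2: |-8|>|5| out[2]=64, l++

l=1, r=2, next write slot=1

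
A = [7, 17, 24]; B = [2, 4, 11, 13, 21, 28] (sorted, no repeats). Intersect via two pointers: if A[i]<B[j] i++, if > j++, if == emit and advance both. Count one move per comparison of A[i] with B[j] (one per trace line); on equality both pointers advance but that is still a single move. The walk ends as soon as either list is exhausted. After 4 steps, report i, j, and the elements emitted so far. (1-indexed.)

i=1 j=1: 7>2, j++
i=1 j=2: 7>4, j++
i=1 j=3: 7<11, i++
i=2 j=3: 17>11, j++

i=2, j=4, emitted=[]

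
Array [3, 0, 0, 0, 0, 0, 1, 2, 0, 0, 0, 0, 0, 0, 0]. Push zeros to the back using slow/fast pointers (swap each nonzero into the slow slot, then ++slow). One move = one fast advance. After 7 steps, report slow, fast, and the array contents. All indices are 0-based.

slow=2, fast=7, a=[3, 1, 0, 0, 0, 0, 0, 2, 0, 0, 0, 0, 0, 0, 0]

slow=0 fast=0: a[fast]=3≠0 swap→a[0]=3, slow++,fast++
slow=1 fast=1: a[fast]=0, fast++
slow=1 fast=2: a[fast]=0, fast++
slow=1 fast=3: a[fast]=0, fast++
slow=1 fast=4: a[fast]=0, fast++
slow=1 fast=5: a[fast]=0, fast++
slow=1 fast=6: a[fast]=1≠0 swap→a[1]=1, slow++,fast++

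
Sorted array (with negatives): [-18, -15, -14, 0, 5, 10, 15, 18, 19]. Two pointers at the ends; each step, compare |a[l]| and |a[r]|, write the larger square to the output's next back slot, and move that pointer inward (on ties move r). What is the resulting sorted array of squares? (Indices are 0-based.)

[0, 25, 100, 196, 225, 225, 324, 324, 361]

l=0 r=8: |-18|<=|19| out[8]=361, r--
l=0 r=7: |-18|<=|18| out[7]=324, r--
l=0 r=6: |-18|>|15| out[6]=324, l++
l=1 r=6: |-15|<=|15| out[5]=225, r--
l=1 r=5: |-15|>|10| out[4]=225, l++
l=2 r=5: |-14|>|10| out[3]=196, l++
l=3 r=5: |0|<=|10| out[2]=100, r--
l=3 r=4: |0|<=|5| out[1]=25, r--
l=3 r=3: |0|<=|0| out[0]=0, r--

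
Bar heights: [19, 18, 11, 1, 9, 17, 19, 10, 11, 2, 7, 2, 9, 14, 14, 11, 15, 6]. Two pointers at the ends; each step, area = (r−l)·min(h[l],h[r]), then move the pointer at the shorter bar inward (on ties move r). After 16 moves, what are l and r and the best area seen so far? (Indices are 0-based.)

l=0, r=1, best area=240

[0,17] min(19,6)*17=102 best=102 * → r--
[0,16] min(19,15)*16=240 best=240 * → r--
[0,15] min(19,11)*15=165 best=240 → r--
[0,14] min(19,14)*14=196 best=240 → r--
[0,13] min(19,14)*13=182 best=240 → r--
[0,12] min(19,9)*12=108 best=240 → r--
[0,11] min(19,2)*11=22 best=240 → r--
[0,10] min(19,7)*10=70 best=240 → r--
[0,9] min(19,2)*9=18 best=240 → r--
[0,8] min(19,11)*8=88 best=240 → r--
[0,7] min(19,10)*7=70 best=240 → r--
[0,6] min(19,19)*6=114 best=240 → r--
[0,5] min(19,17)*5=85 best=240 → r--
[0,4] min(19,9)*4=36 best=240 → r--
[0,3] min(19,1)*3=3 best=240 → r--
[0,2] min(19,11)*2=22 best=240 → r--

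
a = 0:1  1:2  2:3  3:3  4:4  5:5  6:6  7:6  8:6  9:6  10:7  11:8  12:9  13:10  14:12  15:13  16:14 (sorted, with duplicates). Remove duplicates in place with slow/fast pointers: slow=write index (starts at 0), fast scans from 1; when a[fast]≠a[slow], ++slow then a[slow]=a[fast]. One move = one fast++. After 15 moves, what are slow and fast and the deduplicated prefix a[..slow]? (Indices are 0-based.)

slow=11, fast=16, prefix=[1, 2, 3, 4, 5, 6, 7, 8, 9, 10, 12, 13]

(s=0,f=1) a[fast]=2≠a[slow]=1 write a[1]=2 → slow++,fast++
(s=1,f=2) a[fast]=3≠a[slow]=2 write a[2]=3 → slow++,fast++
(s=2,f=3) a[fast]=3=a[slow] dup → fast++
(s=2,f=4) a[fast]=4≠a[slow]=3 write a[3]=4 → slow++,fast++
(s=3,f=5) a[fast]=5≠a[slow]=4 write a[4]=5 → slow++,fast++
(s=4,f=6) a[fast]=6≠a[slow]=5 write a[5]=6 → slow++,fast++
(s=5,f=7) a[fast]=6=a[slow] dup → fast++
(s=5,f=8) a[fast]=6=a[slow] dup → fast++
(s=5,f=9) a[fast]=6=a[slow] dup → fast++
(s=5,f=10) a[fast]=7≠a[slow]=6 write a[6]=7 → slow++,fast++
(s=6,f=11) a[fast]=8≠a[slow]=7 write a[7]=8 → slow++,fast++
(s=7,f=12) a[fast]=9≠a[slow]=8 write a[8]=9 → slow++,fast++
(s=8,f=13) a[fast]=10≠a[slow]=9 write a[9]=10 → slow++,fast++
(s=9,f=14) a[fast]=12≠a[slow]=10 write a[10]=12 → slow++,fast++
(s=10,f=15) a[fast]=13≠a[slow]=12 write a[11]=13 → slow++,fast++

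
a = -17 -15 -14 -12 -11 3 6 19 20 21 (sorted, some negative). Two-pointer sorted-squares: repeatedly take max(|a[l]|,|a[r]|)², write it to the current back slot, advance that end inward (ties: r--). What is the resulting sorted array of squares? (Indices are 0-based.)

[9, 36, 121, 144, 196, 225, 289, 361, 400, 441]

[0,9] |-17|<=|21| out[9]=441 → r--
[0,8] |-17|<=|20| out[8]=400 → r--
[0,7] |-17|<=|19| out[7]=361 → r--
[0,6] |-17|>|6| out[6]=289 → l++
[1,6] |-15|>|6| out[5]=225 → l++
[2,6] |-14|>|6| out[4]=196 → l++
[3,6] |-12|>|6| out[3]=144 → l++
[4,6] |-11|>|6| out[2]=121 → l++
[5,6] |3|<=|6| out[1]=36 → r--
[5,5] |3|<=|3| out[0]=9 → r--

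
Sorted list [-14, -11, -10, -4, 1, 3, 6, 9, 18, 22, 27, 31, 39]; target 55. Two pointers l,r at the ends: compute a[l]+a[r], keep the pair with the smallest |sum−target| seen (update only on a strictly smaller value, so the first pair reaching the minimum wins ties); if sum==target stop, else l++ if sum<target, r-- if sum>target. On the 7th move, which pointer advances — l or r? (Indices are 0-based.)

l

l=0 r=12: -14+39=25 d=30 *, l++
l=1 r=12: -11+39=28 d=27 *, l++
l=2 r=12: -10+39=29 d=26 *, l++
l=3 r=12: -4+39=35 d=20 *, l++
l=4 r=12: 1+39=40 d=15 *, l++
l=5 r=12: 3+39=42 d=13 *, l++
l=6 r=12: 6+39=45 d=10 *, l++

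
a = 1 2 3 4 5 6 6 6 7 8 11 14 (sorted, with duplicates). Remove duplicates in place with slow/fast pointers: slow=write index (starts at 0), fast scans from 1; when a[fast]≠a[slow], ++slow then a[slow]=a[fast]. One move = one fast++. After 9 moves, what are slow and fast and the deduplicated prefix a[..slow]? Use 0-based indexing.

slow=7, fast=10, prefix=[1, 2, 3, 4, 5, 6, 7, 8]

slow=0 fast=1: a[fast]=2≠a[slow]=1 write a[1]=2, slow++,fast++
slow=1 fast=2: a[fast]=3≠a[slow]=2 write a[2]=3, slow++,fast++
slow=2 fast=3: a[fast]=4≠a[slow]=3 write a[3]=4, slow++,fast++
slow=3 fast=4: a[fast]=5≠a[slow]=4 write a[4]=5, slow++,fast++
slow=4 fast=5: a[fast]=6≠a[slow]=5 write a[5]=6, slow++,fast++
slow=5 fast=6: a[fast]=6=a[slow] dup, fast++
slow=5 fast=7: a[fast]=6=a[slow] dup, fast++
slow=5 fast=8: a[fast]=7≠a[slow]=6 write a[6]=7, slow++,fast++
slow=6 fast=9: a[fast]=8≠a[slow]=7 write a[7]=8, slow++,fast++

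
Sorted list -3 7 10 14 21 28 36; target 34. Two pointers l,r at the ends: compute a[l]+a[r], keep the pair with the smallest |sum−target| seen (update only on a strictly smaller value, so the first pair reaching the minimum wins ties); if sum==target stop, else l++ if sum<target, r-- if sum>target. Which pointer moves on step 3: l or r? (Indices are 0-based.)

l=0 r=6: -3+36=33 d=1 *, l++
l=1 r=6: 7+36=43 d=9, r--
l=1 r=5: 7+28=35 d=1, r--

r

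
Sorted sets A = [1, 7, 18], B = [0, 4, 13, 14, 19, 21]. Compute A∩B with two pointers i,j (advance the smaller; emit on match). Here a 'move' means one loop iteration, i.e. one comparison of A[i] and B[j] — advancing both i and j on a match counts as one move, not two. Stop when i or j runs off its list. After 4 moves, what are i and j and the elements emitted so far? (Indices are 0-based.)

i=0 j=0: 1>0, j++
i=0 j=1: 1<4, i++
i=1 j=1: 7>4, j++
i=1 j=2: 7<13, i++

i=2, j=2, emitted=[]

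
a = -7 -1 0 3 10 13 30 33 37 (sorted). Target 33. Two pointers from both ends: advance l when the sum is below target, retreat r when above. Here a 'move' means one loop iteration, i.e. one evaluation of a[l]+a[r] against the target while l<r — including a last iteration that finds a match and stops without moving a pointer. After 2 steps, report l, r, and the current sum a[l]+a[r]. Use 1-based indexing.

l=1 r=9: -7+37=30 <33, l++
l=2 r=9: -1+37=36 >33, r--

l=2, r=8, sum=32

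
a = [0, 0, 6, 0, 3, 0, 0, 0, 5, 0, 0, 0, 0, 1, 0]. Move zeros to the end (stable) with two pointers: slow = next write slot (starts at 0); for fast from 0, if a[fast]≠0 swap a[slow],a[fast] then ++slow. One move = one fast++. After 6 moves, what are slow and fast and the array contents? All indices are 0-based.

slow=2, fast=6, a=[6, 3, 0, 0, 0, 0, 0, 0, 5, 0, 0, 0, 0, 1, 0]

(s=0,f=0) a[fast]=0 → fast++
(s=0,f=1) a[fast]=0 → fast++
(s=0,f=2) a[fast]=6≠0 swap→a[0]=6 → slow++,fast++
(s=1,f=3) a[fast]=0 → fast++
(s=1,f=4) a[fast]=3≠0 swap→a[1]=3 → slow++,fast++
(s=2,f=5) a[fast]=0 → fast++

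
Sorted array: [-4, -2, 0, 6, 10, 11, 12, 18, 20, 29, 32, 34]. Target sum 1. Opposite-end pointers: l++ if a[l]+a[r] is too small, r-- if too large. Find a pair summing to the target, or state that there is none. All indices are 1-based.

no pair

[1,12] -4+34=30 >1 → r--
[1,11] -4+32=28 >1 → r--
[1,10] -4+29=25 >1 → r--
[1,9] -4+20=16 >1 → r--
[1,8] -4+18=14 >1 → r--
[1,7] -4+12=8 >1 → r--
[1,6] -4+11=7 >1 → r--
[1,5] -4+10=6 >1 → r--
[1,4] -4+6=2 >1 → r--
[1,3] -4+0=-4 <1 → l++
[2,3] -2+0=-2 <1 → l++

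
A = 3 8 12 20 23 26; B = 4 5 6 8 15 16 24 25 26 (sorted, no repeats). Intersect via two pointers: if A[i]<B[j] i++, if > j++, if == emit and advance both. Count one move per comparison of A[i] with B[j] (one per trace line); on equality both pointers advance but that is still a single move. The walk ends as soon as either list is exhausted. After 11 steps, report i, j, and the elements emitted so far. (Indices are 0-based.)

i=5, j=7, emitted=[8]

[i=0,j=0] 3<4 → i++
[i=1,j=0] 8>4 → j++
[i=1,j=1] 8>5 → j++
[i=1,j=2] 8>6 → j++
[i=1,j=3] 8==8 emit → i++,j++
[i=2,j=4] 12<15 → i++
[i=3,j=4] 20>15 → j++
[i=3,j=5] 20>16 → j++
[i=3,j=6] 20<24 → i++
[i=4,j=6] 23<24 → i++
[i=5,j=6] 26>24 → j++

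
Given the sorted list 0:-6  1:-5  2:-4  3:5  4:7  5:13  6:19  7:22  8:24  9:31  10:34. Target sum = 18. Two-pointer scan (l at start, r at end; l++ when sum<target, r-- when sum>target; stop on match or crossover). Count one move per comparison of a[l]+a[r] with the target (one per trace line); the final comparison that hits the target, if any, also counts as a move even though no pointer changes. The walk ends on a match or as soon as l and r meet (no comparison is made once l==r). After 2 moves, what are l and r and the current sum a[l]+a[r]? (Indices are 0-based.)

l=0, r=8, sum=18

[0,10] -6+34=28 >18 → r--
[0,9] -6+31=25 >18 → r--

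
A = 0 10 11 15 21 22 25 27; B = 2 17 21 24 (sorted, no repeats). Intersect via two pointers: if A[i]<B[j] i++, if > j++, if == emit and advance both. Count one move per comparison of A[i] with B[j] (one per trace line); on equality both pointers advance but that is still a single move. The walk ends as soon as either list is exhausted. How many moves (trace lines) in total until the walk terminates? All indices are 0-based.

[i=0,j=0] 0<2 → i++
[i=1,j=0] 10>2 → j++
[i=1,j=1] 10<17 → i++
[i=2,j=1] 11<17 → i++
[i=3,j=1] 15<17 → i++
[i=4,j=1] 21>17 → j++
[i=4,j=2] 21==21 emit → i++,j++
[i=5,j=3] 22<24 → i++
[i=6,j=3] 25>24 → j++

9 moves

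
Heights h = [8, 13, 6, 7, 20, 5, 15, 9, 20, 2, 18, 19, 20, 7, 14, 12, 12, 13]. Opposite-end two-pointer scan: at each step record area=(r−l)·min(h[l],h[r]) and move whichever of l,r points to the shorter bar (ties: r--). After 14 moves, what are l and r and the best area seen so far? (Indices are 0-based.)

[0,17] min(8,13)*17=136 best=136 * → l++
[1,17] min(13,13)*16=208 best=208 * → r--
[1,16] min(13,12)*15=180 best=208 → r--
[1,15] min(13,12)*14=168 best=208 → r--
[1,14] min(13,14)*13=169 best=208 → l++
[2,14] min(6,14)*12=72 best=208 → l++
[3,14] min(7,14)*11=77 best=208 → l++
[4,14] min(20,14)*10=140 best=208 → r--
[4,13] min(20,7)*9=63 best=208 → r--
[4,12] min(20,20)*8=160 best=208 → r--
[4,11] min(20,19)*7=133 best=208 → r--
[4,10] min(20,18)*6=108 best=208 → r--
[4,9] min(20,2)*5=10 best=208 → r--
[4,8] min(20,20)*4=80 best=208 → r--

l=4, r=7, best area=208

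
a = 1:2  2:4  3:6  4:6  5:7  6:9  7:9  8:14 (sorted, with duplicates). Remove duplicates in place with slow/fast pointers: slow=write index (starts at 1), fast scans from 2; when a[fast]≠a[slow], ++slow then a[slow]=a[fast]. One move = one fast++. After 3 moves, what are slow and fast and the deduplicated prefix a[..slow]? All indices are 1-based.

slow=1 fast=2: a[fast]=4≠a[slow]=2 write a[2]=4, slow++,fast++
slow=2 fast=3: a[fast]=6≠a[slow]=4 write a[3]=6, slow++,fast++
slow=3 fast=4: a[fast]=6=a[slow] dup, fast++

slow=3, fast=5, prefix=[2, 4, 6]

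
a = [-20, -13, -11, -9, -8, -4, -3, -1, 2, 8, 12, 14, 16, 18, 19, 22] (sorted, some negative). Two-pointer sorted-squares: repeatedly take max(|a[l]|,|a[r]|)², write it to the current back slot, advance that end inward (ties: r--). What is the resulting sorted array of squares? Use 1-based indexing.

l=1 r=16: |-20|<=|22| out[16]=484, r--
l=1 r=15: |-20|>|19| out[15]=400, l++
l=2 r=15: |-13|<=|19| out[14]=361, r--
l=2 r=14: |-13|<=|18| out[13]=324, r--
l=2 r=13: |-13|<=|16| out[12]=256, r--
l=2 r=12: |-13|<=|14| out[11]=196, r--
l=2 r=11: |-13|>|12| out[10]=169, l++
l=3 r=11: |-11|<=|12| out[9]=144, r--
l=3 r=10: |-11|>|8| out[8]=121, l++
l=4 r=10: |-9|>|8| out[7]=81, l++
l=5 r=10: |-8|<=|8| out[6]=64, r--
l=5 r=9: |-8|>|2| out[5]=64, l++
l=6 r=9: |-4|>|2| out[4]=16, l++
l=7 r=9: |-3|>|2| out[3]=9, l++
l=8 r=9: |-1|<=|2| out[2]=4, r--
l=8 r=8: |-1|<=|-1| out[1]=1, r--

[1, 4, 9, 16, 64, 64, 81, 121, 144, 169, 196, 256, 324, 361, 400, 484]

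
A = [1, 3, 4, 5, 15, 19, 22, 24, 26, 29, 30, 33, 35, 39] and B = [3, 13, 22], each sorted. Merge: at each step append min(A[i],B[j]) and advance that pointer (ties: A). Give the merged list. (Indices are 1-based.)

[i=1,j=1] A[i]=1<=B[j]=3 take 1 → i++
[i=2,j=1] A[i]=3<=B[j]=3 take 3 → i++
[i=3,j=1] A[i]=4>B[j]=3 take 3 → j++
[i=3,j=2] A[i]=4<=B[j]=13 take 4 → i++
[i=4,j=2] A[i]=5<=B[j]=13 take 5 → i++
[i=5,j=2] A[i]=15>B[j]=13 take 13 → j++
[i=5,j=3] A[i]=15<=B[j]=22 take 15 → i++
[i=6,j=3] A[i]=19<=B[j]=22 take 19 → i++
[i=7,j=3] A[i]=22<=B[j]=22 take 22 → i++
[i=8,j=3] A[i]=24>B[j]=22 take 22 → j++
[i=8,j=4] B done, take A[i]=24 → i++
[i=9,j=4] B done, take A[i]=26 → i++
[i=10,j=4] B done, take A[i]=29 → i++
[i=11,j=4] B done, take A[i]=30 → i++
[i=12,j=4] B done, take A[i]=33 → i++
[i=13,j=4] B done, take A[i]=35 → i++
[i=14,j=4] B done, take A[i]=39 → i++

[1, 3, 3, 4, 5, 13, 15, 19, 22, 22, 24, 26, 29, 30, 33, 35, 39]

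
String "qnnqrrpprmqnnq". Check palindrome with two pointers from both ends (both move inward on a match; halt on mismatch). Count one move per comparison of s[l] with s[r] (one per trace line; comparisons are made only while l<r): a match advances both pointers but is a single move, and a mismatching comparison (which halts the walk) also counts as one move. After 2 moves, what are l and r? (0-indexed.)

l=0 r=13: 'q'=='q', l++,r--
l=1 r=12: 'n'=='n', l++,r--

l=2, r=11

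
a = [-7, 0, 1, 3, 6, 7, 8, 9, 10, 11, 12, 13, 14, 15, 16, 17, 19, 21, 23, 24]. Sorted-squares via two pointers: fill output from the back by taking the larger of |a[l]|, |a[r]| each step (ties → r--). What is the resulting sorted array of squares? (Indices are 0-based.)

l=0 r=19: |-7|<=|24| out[19]=576, r--
l=0 r=18: |-7|<=|23| out[18]=529, r--
l=0 r=17: |-7|<=|21| out[17]=441, r--
l=0 r=16: |-7|<=|19| out[16]=361, r--
l=0 r=15: |-7|<=|17| out[15]=289, r--
l=0 r=14: |-7|<=|16| out[14]=256, r--
l=0 r=13: |-7|<=|15| out[13]=225, r--
l=0 r=12: |-7|<=|14| out[12]=196, r--
l=0 r=11: |-7|<=|13| out[11]=169, r--
l=0 r=10: |-7|<=|12| out[10]=144, r--
l=0 r=9: |-7|<=|11| out[9]=121, r--
l=0 r=8: |-7|<=|10| out[8]=100, r--
l=0 r=7: |-7|<=|9| out[7]=81, r--
l=0 r=6: |-7|<=|8| out[6]=64, r--
l=0 r=5: |-7|<=|7| out[5]=49, r--
l=0 r=4: |-7|>|6| out[4]=49, l++
l=1 r=4: |0|<=|6| out[3]=36, r--
l=1 r=3: |0|<=|3| out[2]=9, r--
l=1 r=2: |0|<=|1| out[1]=1, r--
l=1 r=1: |0|<=|0| out[0]=0, r--

[0, 1, 9, 36, 49, 49, 64, 81, 100, 121, 144, 169, 196, 225, 256, 289, 361, 441, 529, 576]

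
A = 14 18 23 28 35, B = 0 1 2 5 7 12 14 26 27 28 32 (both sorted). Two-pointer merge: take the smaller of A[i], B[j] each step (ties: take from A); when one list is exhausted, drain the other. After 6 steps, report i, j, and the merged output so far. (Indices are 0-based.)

[i=0,j=0] A[i]=14>B[j]=0 take 0 → j++
[i=0,j=1] A[i]=14>B[j]=1 take 1 → j++
[i=0,j=2] A[i]=14>B[j]=2 take 2 → j++
[i=0,j=3] A[i]=14>B[j]=5 take 5 → j++
[i=0,j=4] A[i]=14>B[j]=7 take 7 → j++
[i=0,j=5] A[i]=14>B[j]=12 take 12 → j++

i=0, j=6, merged so far=[0, 1, 2, 5, 7, 12]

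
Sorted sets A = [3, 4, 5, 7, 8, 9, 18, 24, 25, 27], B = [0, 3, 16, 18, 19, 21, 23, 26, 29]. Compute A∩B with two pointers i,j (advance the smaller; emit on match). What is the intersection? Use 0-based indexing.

intersection = [3, 18]

[i=0,j=0] 3>0 → j++
[i=0,j=1] 3==3 emit → i++,j++
[i=1,j=2] 4<16 → i++
[i=2,j=2] 5<16 → i++
[i=3,j=2] 7<16 → i++
[i=4,j=2] 8<16 → i++
[i=5,j=2] 9<16 → i++
[i=6,j=2] 18>16 → j++
[i=6,j=3] 18==18 emit → i++,j++
[i=7,j=4] 24>19 → j++
[i=7,j=5] 24>21 → j++
[i=7,j=6] 24>23 → j++
[i=7,j=7] 24<26 → i++
[i=8,j=7] 25<26 → i++
[i=9,j=7] 27>26 → j++
[i=9,j=8] 27<29 → i++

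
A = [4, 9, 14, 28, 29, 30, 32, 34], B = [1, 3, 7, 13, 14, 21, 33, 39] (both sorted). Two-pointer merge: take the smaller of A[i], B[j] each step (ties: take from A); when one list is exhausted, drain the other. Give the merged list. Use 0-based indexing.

i=0 j=0: A[i]=4>B[j]=1 take 1, j++
i=0 j=1: A[i]=4>B[j]=3 take 3, j++
i=0 j=2: A[i]=4<=B[j]=7 take 4, i++
i=1 j=2: A[i]=9>B[j]=7 take 7, j++
i=1 j=3: A[i]=9<=B[j]=13 take 9, i++
i=2 j=3: A[i]=14>B[j]=13 take 13, j++
i=2 j=4: A[i]=14<=B[j]=14 take 14, i++
i=3 j=4: A[i]=28>B[j]=14 take 14, j++
i=3 j=5: A[i]=28>B[j]=21 take 21, j++
i=3 j=6: A[i]=28<=B[j]=33 take 28, i++
i=4 j=6: A[i]=29<=B[j]=33 take 29, i++
i=5 j=6: A[i]=30<=B[j]=33 take 30, i++
i=6 j=6: A[i]=32<=B[j]=33 take 32, i++
i=7 j=6: A[i]=34>B[j]=33 take 33, j++
i=7 j=7: A[i]=34<=B[j]=39 take 34, i++
i=8 j=7: A done, take B[j]=39, j++

[1, 3, 4, 7, 9, 13, 14, 14, 21, 28, 29, 30, 32, 33, 34, 39]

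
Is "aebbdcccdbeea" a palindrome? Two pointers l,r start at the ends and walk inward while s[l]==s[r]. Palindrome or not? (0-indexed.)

l=0 r=12: 'a'=='a', l++,r--
l=1 r=11: 'e'=='e', l++,r--
l=2 r=10: 'b'!='e', stop

not a palindrome (mismatch at 2,10)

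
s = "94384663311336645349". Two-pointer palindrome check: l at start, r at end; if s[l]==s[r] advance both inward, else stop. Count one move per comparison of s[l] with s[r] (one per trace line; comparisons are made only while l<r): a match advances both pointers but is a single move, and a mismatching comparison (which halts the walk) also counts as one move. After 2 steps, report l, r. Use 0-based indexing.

l=2, r=17

[0,19] '9'=='9' → l++,r--
[1,18] '4'=='4' → l++,r--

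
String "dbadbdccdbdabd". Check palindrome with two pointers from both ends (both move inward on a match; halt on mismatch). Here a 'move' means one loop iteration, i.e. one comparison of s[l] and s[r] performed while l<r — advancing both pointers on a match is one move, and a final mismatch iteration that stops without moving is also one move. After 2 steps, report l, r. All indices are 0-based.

l=0 r=13: 'd'=='d', l++,r--
l=1 r=12: 'b'=='b', l++,r--

l=2, r=11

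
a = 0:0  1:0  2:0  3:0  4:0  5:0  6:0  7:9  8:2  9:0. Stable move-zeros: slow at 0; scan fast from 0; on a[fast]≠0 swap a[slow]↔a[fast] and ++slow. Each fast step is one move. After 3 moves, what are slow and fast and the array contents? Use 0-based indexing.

slow=0 fast=0: a[fast]=0, fast++
slow=0 fast=1: a[fast]=0, fast++
slow=0 fast=2: a[fast]=0, fast++

slow=0, fast=3, a=[0, 0, 0, 0, 0, 0, 0, 9, 2, 0]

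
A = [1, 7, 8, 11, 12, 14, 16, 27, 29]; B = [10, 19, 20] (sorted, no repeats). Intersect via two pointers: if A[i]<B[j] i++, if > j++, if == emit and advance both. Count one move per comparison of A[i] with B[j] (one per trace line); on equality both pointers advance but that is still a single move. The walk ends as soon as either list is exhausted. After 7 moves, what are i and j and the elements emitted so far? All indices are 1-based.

[i=1,j=1] 1<10 → i++
[i=2,j=1] 7<10 → i++
[i=3,j=1] 8<10 → i++
[i=4,j=1] 11>10 → j++
[i=4,j=2] 11<19 → i++
[i=5,j=2] 12<19 → i++
[i=6,j=2] 14<19 → i++

i=7, j=2, emitted=[]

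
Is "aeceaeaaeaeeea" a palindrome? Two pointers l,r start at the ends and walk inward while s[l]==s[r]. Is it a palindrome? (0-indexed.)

not a palindrome (mismatch at 2,11)

[0,13] 'a'=='a' → l++,r--
[1,12] 'e'=='e' → l++,r--
[2,11] 'c'!='e' → stop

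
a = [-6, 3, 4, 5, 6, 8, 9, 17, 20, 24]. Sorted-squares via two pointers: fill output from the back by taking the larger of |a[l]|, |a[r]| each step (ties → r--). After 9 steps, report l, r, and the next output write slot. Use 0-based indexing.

l=1, r=1, next write slot=0

l=0 r=9: |-6|<=|24| out[9]=576, r--
l=0 r=8: |-6|<=|20| out[8]=400, r--
l=0 r=7: |-6|<=|17| out[7]=289, r--
l=0 r=6: |-6|<=|9| out[6]=81, r--
l=0 r=5: |-6|<=|8| out[5]=64, r--
l=0 r=4: |-6|<=|6| out[4]=36, r--
l=0 r=3: |-6|>|5| out[3]=36, l++
l=1 r=3: |3|<=|5| out[2]=25, r--
l=1 r=2: |3|<=|4| out[1]=16, r--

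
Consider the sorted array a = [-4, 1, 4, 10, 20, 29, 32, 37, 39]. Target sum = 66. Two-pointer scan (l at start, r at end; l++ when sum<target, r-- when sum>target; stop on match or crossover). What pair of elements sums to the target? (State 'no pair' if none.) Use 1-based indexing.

l=1 r=9: -4+39=35 <66, l++
l=2 r=9: 1+39=40 <66, l++
l=3 r=9: 4+39=43 <66, l++
l=4 r=9: 10+39=49 <66, l++
l=5 r=9: 20+39=59 <66, l++
l=6 r=9: 29+39=68 >66, r--
l=6 r=8: 29+37=66, found

(29, 37)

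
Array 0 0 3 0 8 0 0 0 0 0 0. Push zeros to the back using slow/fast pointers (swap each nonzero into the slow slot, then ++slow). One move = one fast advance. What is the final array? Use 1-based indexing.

[3, 8, 0, 0, 0, 0, 0, 0, 0, 0, 0]

(s=1,f=1) a[fast]=0 → fast++
(s=1,f=2) a[fast]=0 → fast++
(s=1,f=3) a[fast]=3≠0 swap→a[1]=3 → slow++,fast++
(s=2,f=4) a[fast]=0 → fast++
(s=2,f=5) a[fast]=8≠0 swap→a[2]=8 → slow++,fast++
(s=3,f=6) a[fast]=0 → fast++
(s=3,f=7) a[fast]=0 → fast++
(s=3,f=8) a[fast]=0 → fast++
(s=3,f=9) a[fast]=0 → fast++
(s=3,f=10) a[fast]=0 → fast++
(s=3,f=11) a[fast]=0 → fast++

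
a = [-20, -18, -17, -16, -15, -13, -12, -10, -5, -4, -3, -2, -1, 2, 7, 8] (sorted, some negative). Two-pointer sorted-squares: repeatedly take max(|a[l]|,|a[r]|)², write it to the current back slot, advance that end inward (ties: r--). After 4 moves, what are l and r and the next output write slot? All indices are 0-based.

[0,15] |-20|>|8| out[15]=400 → l++
[1,15] |-18|>|8| out[14]=324 → l++
[2,15] |-17|>|8| out[13]=289 → l++
[3,15] |-16|>|8| out[12]=256 → l++

l=4, r=15, next write slot=11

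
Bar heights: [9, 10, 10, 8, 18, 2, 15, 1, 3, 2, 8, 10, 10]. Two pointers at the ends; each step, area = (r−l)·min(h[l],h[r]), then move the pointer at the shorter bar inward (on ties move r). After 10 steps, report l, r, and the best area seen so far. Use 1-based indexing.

l=1 r=13: min(9,10)*12=108 best=108 *, l++
l=2 r=13: min(10,10)*11=110 best=110 *, r--
l=2 r=12: min(10,10)*10=100 best=110, r--
l=2 r=11: min(10,8)*9=72 best=110, r--
l=2 r=10: min(10,2)*8=16 best=110, r--
l=2 r=9: min(10,3)*7=21 best=110, r--
l=2 r=8: min(10,1)*6=6 best=110, r--
l=2 r=7: min(10,15)*5=50 best=110, l++
l=3 r=7: min(10,15)*4=40 best=110, l++
l=4 r=7: min(8,15)*3=24 best=110, l++

l=5, r=7, best area=110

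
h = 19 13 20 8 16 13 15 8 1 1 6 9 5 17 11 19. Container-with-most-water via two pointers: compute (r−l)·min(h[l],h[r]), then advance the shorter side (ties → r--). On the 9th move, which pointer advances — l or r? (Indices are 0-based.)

r

l=0 r=15: min(19,19)*15=285 best=285 *, r--
l=0 r=14: min(19,11)*14=154 best=285, r--
l=0 r=13: min(19,17)*13=221 best=285, r--
l=0 r=12: min(19,5)*12=60 best=285, r--
l=0 r=11: min(19,9)*11=99 best=285, r--
l=0 r=10: min(19,6)*10=60 best=285, r--
l=0 r=9: min(19,1)*9=9 best=285, r--
l=0 r=8: min(19,1)*8=8 best=285, r--
l=0 r=7: min(19,8)*7=56 best=285, r--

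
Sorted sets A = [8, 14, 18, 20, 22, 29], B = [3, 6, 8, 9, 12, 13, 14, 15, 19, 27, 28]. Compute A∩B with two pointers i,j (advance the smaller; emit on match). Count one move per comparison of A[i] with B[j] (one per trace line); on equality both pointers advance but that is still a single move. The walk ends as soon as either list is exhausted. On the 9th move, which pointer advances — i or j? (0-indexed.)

[i=0,j=0] 8>3 → j++
[i=0,j=1] 8>6 → j++
[i=0,j=2] 8==8 emit → i++,j++
[i=1,j=3] 14>9 → j++
[i=1,j=4] 14>12 → j++
[i=1,j=5] 14>13 → j++
[i=1,j=6] 14==14 emit → i++,j++
[i=2,j=7] 18>15 → j++
[i=2,j=8] 18<19 → i++

i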